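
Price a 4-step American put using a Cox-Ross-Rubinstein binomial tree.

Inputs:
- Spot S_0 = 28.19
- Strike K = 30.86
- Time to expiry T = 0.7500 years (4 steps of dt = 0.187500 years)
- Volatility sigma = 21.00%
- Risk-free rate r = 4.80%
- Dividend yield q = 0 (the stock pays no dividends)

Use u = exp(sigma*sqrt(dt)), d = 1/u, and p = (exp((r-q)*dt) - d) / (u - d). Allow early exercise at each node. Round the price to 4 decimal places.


dt = T/N = 0.187500
u = exp(sigma*sqrt(dt)) = 1.095195; d = 1/u = 0.913079
p = (exp((r-q)*dt) - d) / (u - d) = 0.526925
Discount per step: exp(-r*dt) = 0.991040
Stock lattice S(k, i) with i counting down-moves:
  k=0: S(0,0) = 28.1900
  k=1: S(1,0) = 30.8736; S(1,1) = 25.7397
  k=2: S(2,0) = 33.8126; S(2,1) = 28.1900; S(2,2) = 23.5024
  k=3: S(3,0) = 37.0314; S(3,1) = 30.8736; S(3,2) = 25.7397; S(3,3) = 21.4595
  k=4: S(4,0) = 40.5566; S(4,1) = 33.8126; S(4,2) = 28.1900; S(4,3) = 23.5024; S(4,4) = 19.5943
Terminal payoffs V(N, i) = max(K - S_T, 0):
  V(4,0) = 0.000000; V(4,1) = 0.000000; V(4,2) = 2.670000; V(4,3) = 7.357613; V(4,4) = 11.265741
Backward induction: V(k, i) = exp(-r*dt) * [p * V(k+1, i) + (1-p) * V(k+1, i+1)]; then take max(V_cont, immediate exercise) for American.
  V(3,0) = exp(-r*dt) * [p*0.000000 + (1-p)*0.000000] = 0.000000; exercise = 0.000000; V(3,0) = max -> 0.000000
  V(3,1) = exp(-r*dt) * [p*0.000000 + (1-p)*2.670000] = 1.251794; exercise = 0.000000; V(3,1) = max -> 1.251794
  V(3,2) = exp(-r*dt) * [p*2.670000 + (1-p)*7.357613] = 4.843804; exercise = 5.120298; V(3,2) = max -> 5.120298
  V(3,3) = exp(-r*dt) * [p*7.357613 + (1-p)*11.265741] = 9.123966; exercise = 9.400460; V(3,3) = max -> 9.400460
  V(2,0) = exp(-r*dt) * [p*0.000000 + (1-p)*1.251794] = 0.586887; exercise = 0.000000; V(2,0) = max -> 0.586887
  V(2,1) = exp(-r*dt) * [p*1.251794 + (1-p)*5.120298] = 3.054276; exercise = 2.670000; V(2,1) = max -> 3.054276
  V(2,2) = exp(-r*dt) * [p*5.120298 + (1-p)*9.400460] = 7.081120; exercise = 7.357613; V(2,2) = max -> 7.357613
  V(1,0) = exp(-r*dt) * [p*0.586887 + (1-p)*3.054276] = 1.738432; exercise = 0.000000; V(1,0) = max -> 1.738432
  V(1,1) = exp(-r*dt) * [p*3.054276 + (1-p)*7.357613] = 5.044474; exercise = 5.120298; V(1,1) = max -> 5.120298
  V(0,0) = exp(-r*dt) * [p*1.738432 + (1-p)*5.120298] = 3.308399; exercise = 2.670000; V(0,0) = max -> 3.308399

Answer: Price = V(0,0) = 3.3084


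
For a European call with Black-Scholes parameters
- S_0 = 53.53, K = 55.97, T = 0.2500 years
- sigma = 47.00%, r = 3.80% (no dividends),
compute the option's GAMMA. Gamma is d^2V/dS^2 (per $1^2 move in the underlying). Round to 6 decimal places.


d1 = -0.0317493128; d2 = -0.2667493128
phi(d1) = 0.3987412604; exp(-qT) = 1.0000000000; exp(-rT) = 0.9905449824
Gamma = exp(-qT) * phi(d1) / (S * sigma * sqrt(T)) = 1.0000000000 * 0.3987412604 / (53.5300 * 0.4700 * 0.5000000000) = 0.031698

Answer: Gamma = 0.031698


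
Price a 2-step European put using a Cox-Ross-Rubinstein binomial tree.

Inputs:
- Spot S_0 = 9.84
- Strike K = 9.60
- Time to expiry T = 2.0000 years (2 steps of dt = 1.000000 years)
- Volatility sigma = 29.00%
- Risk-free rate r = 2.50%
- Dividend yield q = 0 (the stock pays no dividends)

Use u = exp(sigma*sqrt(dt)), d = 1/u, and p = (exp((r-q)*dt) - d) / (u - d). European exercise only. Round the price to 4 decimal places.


Answer: Price = V(0,0) = 1.0887

Derivation:
dt = T/N = 1.000000
u = exp(sigma*sqrt(dt)) = 1.336427; d = 1/u = 0.748264
p = (exp((r-q)*dt) - d) / (u - d) = 0.471045
Discount per step: exp(-r*dt) = 0.975310
Stock lattice S(k, i) with i counting down-moves:
  k=0: S(0,0) = 9.8400
  k=1: S(1,0) = 13.1504; S(1,1) = 7.3629
  k=2: S(2,0) = 17.5746; S(2,1) = 9.8400; S(2,2) = 5.5094
Terminal payoffs V(N, i) = max(K - S_T, 0):
  V(2,0) = 0.000000; V(2,1) = 0.000000; V(2,2) = 4.090600
Backward induction: V(k, i) = exp(-r*dt) * [p * V(k+1, i) + (1-p) * V(k+1, i+1)].
  V(1,0) = exp(-r*dt) * [p*0.000000 + (1-p)*0.000000] = 0.000000
  V(1,1) = exp(-r*dt) * [p*0.000000 + (1-p)*4.090600] = 2.110321
  V(0,0) = exp(-r*dt) * [p*0.000000 + (1-p)*2.110321] = 1.088705


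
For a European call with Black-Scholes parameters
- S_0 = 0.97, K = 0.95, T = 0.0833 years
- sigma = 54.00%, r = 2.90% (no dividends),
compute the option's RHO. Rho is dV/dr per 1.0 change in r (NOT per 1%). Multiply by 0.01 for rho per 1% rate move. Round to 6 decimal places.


Answer: Rho = 0.041714

Derivation:
d1 = 0.2271039873; d2 = 0.0712505946
phi(d1) = 0.3887858334; exp(-qT) = 1.0000000000; exp(-rT) = 0.9975872155
N(d2) = 0.5284008425
Rho = K*T*exp(-rT)*N(d2) = 0.9500 * 0.0833 * 0.9975872155 * 0.5284008425 = 0.041714


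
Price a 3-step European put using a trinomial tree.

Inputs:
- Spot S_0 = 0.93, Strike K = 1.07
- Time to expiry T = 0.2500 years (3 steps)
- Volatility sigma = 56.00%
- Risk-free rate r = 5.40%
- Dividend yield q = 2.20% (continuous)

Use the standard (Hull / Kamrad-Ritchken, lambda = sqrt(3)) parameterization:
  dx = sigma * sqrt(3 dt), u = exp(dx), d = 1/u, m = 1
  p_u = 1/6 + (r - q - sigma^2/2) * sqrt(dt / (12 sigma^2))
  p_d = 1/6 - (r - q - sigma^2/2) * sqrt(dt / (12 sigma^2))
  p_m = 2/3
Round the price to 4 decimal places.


dt = T/N = 0.083333; dx = sigma*sqrt(3*dt) = 0.280000
u = exp(dx) = 1.323130; d = 1/u = 0.755784
p_u = 0.148095, p_m = 0.666667, p_d = 0.185238
Discount per step: exp(-r*dt) = 0.995510
Stock lattice S(k, j) with j the centered position index:
  k=0: S(0,+0) = 0.9300
  k=1: S(1,-1) = 0.7029; S(1,+0) = 0.9300; S(1,+1) = 1.2305
  k=2: S(2,-2) = 0.5312; S(2,-1) = 0.7029; S(2,+0) = 0.9300; S(2,+1) = 1.2305; S(2,+2) = 1.6281
  k=3: S(3,-3) = 0.4015; S(3,-2) = 0.5312; S(3,-1) = 0.7029; S(3,+0) = 0.9300; S(3,+1) = 1.2305; S(3,+2) = 1.6281; S(3,+3) = 2.1542
Terminal payoffs V(N, j) = max(K - S_T, 0):
  V(3,-3) = 0.668509; V(3,-2) = 0.538776; V(3,-1) = 0.367121; V(3,+0) = 0.140000; V(3,+1) = 0.000000; V(3,+2) = 0.000000; V(3,+3) = 0.000000
Backward induction: V(k, j) = exp(-r*dt) * [p_u * V(k+1, j+1) + p_m * V(k+1, j) + p_d * V(k+1, j-1)]
  V(2,-2) = exp(-r*dt) * [p_u*0.367121 + p_m*0.538776 + p_d*0.668509] = 0.534973
  V(2,-1) = exp(-r*dt) * [p_u*0.140000 + p_m*0.367121 + p_d*0.538776] = 0.363642
  V(2,+0) = exp(-r*dt) * [p_u*0.000000 + p_m*0.140000 + p_d*0.367121] = 0.160614
  V(2,+1) = exp(-r*dt) * [p_u*0.000000 + p_m*0.000000 + p_d*0.140000] = 0.025817
  V(2,+2) = exp(-r*dt) * [p_u*0.000000 + p_m*0.000000 + p_d*0.000000] = 0.000000
  V(1,-1) = exp(-r*dt) * [p_u*0.160614 + p_m*0.363642 + p_d*0.534973] = 0.363672
  V(1,+0) = exp(-r*dt) * [p_u*0.025817 + p_m*0.160614 + p_d*0.363642] = 0.177459
  V(1,+1) = exp(-r*dt) * [p_u*0.000000 + p_m*0.025817 + p_d*0.160614] = 0.046752
  V(0,+0) = exp(-r*dt) * [p_u*0.046752 + p_m*0.177459 + p_d*0.363672] = 0.191731

Answer: Price = V(0,0) = 0.1917


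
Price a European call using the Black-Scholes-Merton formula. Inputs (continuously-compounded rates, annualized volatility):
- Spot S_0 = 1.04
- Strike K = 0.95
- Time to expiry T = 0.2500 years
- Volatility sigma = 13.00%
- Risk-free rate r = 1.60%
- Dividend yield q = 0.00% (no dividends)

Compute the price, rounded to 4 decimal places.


Answer: Price = 0.0959

Derivation:
d1 = (ln(S/K) + (r - q + 0.5*sigma^2) * T) / (sigma * sqrt(T)) = 1.48656165
d2 = d1 - sigma * sqrt(T) = 1.42156165
exp(-rT) = 0.99600799; exp(-qT) = 1.00000000
C = S_0 * exp(-qT) * N(d1) - K * exp(-rT) * N(d2)
N(d1) = 0.93143469; N(d2) = 0.92242323
C = 1.0400 * 1.00000000 * 0.93143469 - 0.9500 * 0.99600799 * 0.92242323 = 0.0959


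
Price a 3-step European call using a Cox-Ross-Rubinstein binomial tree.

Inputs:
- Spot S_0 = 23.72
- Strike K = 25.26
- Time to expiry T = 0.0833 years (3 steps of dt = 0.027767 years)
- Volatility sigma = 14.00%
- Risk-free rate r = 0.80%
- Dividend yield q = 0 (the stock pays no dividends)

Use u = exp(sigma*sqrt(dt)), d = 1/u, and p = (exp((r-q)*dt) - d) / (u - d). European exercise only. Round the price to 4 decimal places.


Answer: Price = V(0,0) = 0.0223

Derivation:
dt = T/N = 0.027767
u = exp(sigma*sqrt(dt)) = 1.023603; d = 1/u = 0.976941
p = (exp((r-q)*dt) - d) / (u - d) = 0.498929
Discount per step: exp(-r*dt) = 0.999778
Stock lattice S(k, i) with i counting down-moves:
  k=0: S(0,0) = 23.7200
  k=1: S(1,0) = 24.2799; S(1,1) = 23.1730
  k=2: S(2,0) = 24.8529; S(2,1) = 23.7200; S(2,2) = 22.6387
  k=3: S(3,0) = 25.4395; S(3,1) = 24.2799; S(3,2) = 23.1730; S(3,3) = 22.1167
Terminal payoffs V(N, i) = max(S_T - K, 0):
  V(3,0) = 0.179538; V(3,1) = 0.000000; V(3,2) = 0.000000; V(3,3) = 0.000000
Backward induction: V(k, i) = exp(-r*dt) * [p * V(k+1, i) + (1-p) * V(k+1, i+1)].
  V(2,0) = exp(-r*dt) * [p*0.179538 + (1-p)*0.000000] = 0.089557
  V(2,1) = exp(-r*dt) * [p*0.000000 + (1-p)*0.000000] = 0.000000
  V(2,2) = exp(-r*dt) * [p*0.000000 + (1-p)*0.000000] = 0.000000
  V(1,0) = exp(-r*dt) * [p*0.089557 + (1-p)*0.000000] = 0.044673
  V(1,1) = exp(-r*dt) * [p*0.000000 + (1-p)*0.000000] = 0.000000
  V(0,0) = exp(-r*dt) * [p*0.044673 + (1-p)*0.000000] = 0.022283


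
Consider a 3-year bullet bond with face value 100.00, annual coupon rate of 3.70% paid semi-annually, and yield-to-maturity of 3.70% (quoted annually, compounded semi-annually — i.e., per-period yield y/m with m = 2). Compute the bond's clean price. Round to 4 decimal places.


Coupon per period c = face * coupon_rate / m = 1.850000
Periods per year m = 2; per-period yield y/m = 0.018500
Number of cashflows N = 6
Cashflows (t years, CF_t, discount factor 1/(1+y/m)^(m*t), PV):
  t = 0.5000: CF_t = 1.850000, DF = 0.981836, PV = 1.816397
  t = 1.0000: CF_t = 1.850000, DF = 0.964002, PV = 1.783404
  t = 1.5000: CF_t = 1.850000, DF = 0.946492, PV = 1.751010
  t = 2.0000: CF_t = 1.850000, DF = 0.929300, PV = 1.719205
  t = 2.5000: CF_t = 1.850000, DF = 0.912420, PV = 1.687977
  t = 3.0000: CF_t = 101.850000, DF = 0.895847, PV = 91.242008
Price P = sum_t PV_t = 100.000000

Answer: Price = 100.0000


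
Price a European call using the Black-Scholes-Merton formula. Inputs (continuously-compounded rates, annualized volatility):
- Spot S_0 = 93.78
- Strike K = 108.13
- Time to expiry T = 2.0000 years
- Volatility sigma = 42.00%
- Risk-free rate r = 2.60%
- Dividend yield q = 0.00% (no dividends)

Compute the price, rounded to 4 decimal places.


Answer: Price = 18.7571

Derivation:
d1 = (ln(S/K) + (r - q + 0.5*sigma^2) * T) / (sigma * sqrt(T)) = 0.14481784
d2 = d1 - sigma * sqrt(T) = -0.44915186
exp(-rT) = 0.94932887; exp(-qT) = 1.00000000
C = S_0 * exp(-qT) * N(d1) - K * exp(-rT) * N(d2)
N(d1) = 0.55757265; N(d2) = 0.32666106
C = 93.7800 * 1.00000000 * 0.55757265 - 108.1300 * 0.94932887 * 0.32666106 = 18.7571


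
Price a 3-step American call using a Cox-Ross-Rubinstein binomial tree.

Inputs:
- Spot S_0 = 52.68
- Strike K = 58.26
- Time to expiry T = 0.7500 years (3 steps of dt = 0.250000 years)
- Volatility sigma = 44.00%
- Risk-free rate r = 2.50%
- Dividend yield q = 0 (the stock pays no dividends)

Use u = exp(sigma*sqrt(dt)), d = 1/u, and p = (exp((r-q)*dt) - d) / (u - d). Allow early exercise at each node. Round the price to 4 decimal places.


dt = T/N = 0.250000
u = exp(sigma*sqrt(dt)) = 1.246077; d = 1/u = 0.802519
p = (exp((r-q)*dt) - d) / (u - d) = 0.459355
Discount per step: exp(-r*dt) = 0.993769
Stock lattice S(k, i) with i counting down-moves:
  k=0: S(0,0) = 52.6800
  k=1: S(1,0) = 65.6433; S(1,1) = 42.2767
  k=2: S(2,0) = 81.7966; S(2,1) = 52.6800; S(2,2) = 33.9278
  k=3: S(3,0) = 101.9249; S(3,1) = 65.6433; S(3,2) = 42.2767; S(3,3) = 27.2277
Terminal payoffs V(N, i) = max(S_T - K, 0):
  V(3,0) = 43.664860; V(3,1) = 7.383322; V(3,2) = 0.000000; V(3,3) = 0.000000
Backward induction: V(k, i) = exp(-r*dt) * [p * V(k+1, i) + (1-p) * V(k+1, i+1)]; then take max(V_cont, immediate exercise) for American.
  V(2,0) = exp(-r*dt) * [p*43.664860 + (1-p)*7.383322] = 23.899606; exercise = 23.536616; V(2,0) = max -> 23.899606
  V(2,1) = exp(-r*dt) * [p*7.383322 + (1-p)*0.000000] = 3.370438; exercise = 0.000000; V(2,1) = max -> 3.370438
  V(2,2) = exp(-r*dt) * [p*0.000000 + (1-p)*0.000000] = 0.000000; exercise = 0.000000; V(2,2) = max -> 0.000000
  V(1,0) = exp(-r*dt) * [p*23.899606 + (1-p)*3.370438] = 12.720870; exercise = 7.383322; V(1,0) = max -> 12.720870
  V(1,1) = exp(-r*dt) * [p*3.370438 + (1-p)*0.000000] = 1.538583; exercise = 0.000000; V(1,1) = max -> 1.538583
  V(0,0) = exp(-r*dt) * [p*12.720870 + (1-p)*1.538583] = 6.633638; exercise = 0.000000; V(0,0) = max -> 6.633638

Answer: Price = V(0,0) = 6.6336


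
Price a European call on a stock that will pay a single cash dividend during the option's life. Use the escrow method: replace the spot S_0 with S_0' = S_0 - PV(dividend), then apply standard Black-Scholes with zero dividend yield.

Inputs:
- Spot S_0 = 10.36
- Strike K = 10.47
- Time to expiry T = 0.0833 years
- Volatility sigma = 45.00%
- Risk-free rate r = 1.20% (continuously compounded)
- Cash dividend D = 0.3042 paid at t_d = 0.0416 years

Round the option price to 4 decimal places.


Answer: Price = 0.3535

Derivation:
PV(D) = D * exp(-r * t_d) = 0.3042 * 0.99950092 = 0.30404818
S_0' = S_0 - PV(D) = 10.3600 - 0.30404818 = 10.05595182
d1 = (ln(S_0'/K) + (r + sigma^2/2)*T) / (sigma*sqrt(T)) = -0.23803616
d2 = d1 - sigma*sqrt(T) = -0.36791399
exp(-rT) = 0.99900090
N(d1) = 0.40592652; N(d2) = 0.35646868
C = S_0' * N(d1) - K * exp(-rT) * N(d2) = 10.05595182 * 0.40592652 - 10.4700 * 0.99900090 * 0.35646868 = 0.3535


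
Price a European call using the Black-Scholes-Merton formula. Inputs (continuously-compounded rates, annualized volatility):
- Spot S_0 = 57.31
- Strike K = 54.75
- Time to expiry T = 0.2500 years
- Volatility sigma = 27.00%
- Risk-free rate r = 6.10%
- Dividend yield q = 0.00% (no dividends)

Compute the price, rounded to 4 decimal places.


Answer: Price = 4.9867

Derivation:
d1 = (ln(S/K) + (r - q + 0.5*sigma^2) * T) / (sigma * sqrt(T)) = 0.51896489
d2 = d1 - sigma * sqrt(T) = 0.38396489
exp(-rT) = 0.98486569; exp(-qT) = 1.00000000
C = S_0 * exp(-qT) * N(d1) - K * exp(-rT) * N(d2)
N(d1) = 0.69810739; N(d2) = 0.64949776
C = 57.3100 * 1.00000000 * 0.69810739 - 54.7500 * 0.98486569 * 0.64949776 = 4.9867


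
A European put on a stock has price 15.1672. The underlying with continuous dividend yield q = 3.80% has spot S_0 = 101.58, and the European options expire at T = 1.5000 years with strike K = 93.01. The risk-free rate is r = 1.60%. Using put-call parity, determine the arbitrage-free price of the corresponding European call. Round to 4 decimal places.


Put-call parity: C - P = S_0 * exp(-qT) - K * exp(-rT).
S_0 * exp(-qT) = 101.5800 * 0.94459407 = 95.95186557
K * exp(-rT) = 93.0100 * 0.97628571 = 90.80433386
C = P + S*exp(-qT) - K*exp(-rT)
C = 15.1672 + 95.95186557 - 90.80433386 = 20.3147

Answer: Call price = 20.3147


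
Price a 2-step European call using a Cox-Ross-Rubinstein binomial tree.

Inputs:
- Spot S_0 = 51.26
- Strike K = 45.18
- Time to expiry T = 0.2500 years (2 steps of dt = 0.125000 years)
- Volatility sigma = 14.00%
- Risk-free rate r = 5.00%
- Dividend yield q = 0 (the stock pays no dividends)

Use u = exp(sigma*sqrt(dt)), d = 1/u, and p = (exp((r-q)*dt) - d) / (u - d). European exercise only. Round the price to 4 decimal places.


dt = T/N = 0.125000
u = exp(sigma*sqrt(dt)) = 1.050743; d = 1/u = 0.951708
p = (exp((r-q)*dt) - d) / (u - d) = 0.550935
Discount per step: exp(-r*dt) = 0.993769
Stock lattice S(k, i) with i counting down-moves:
  k=0: S(0,0) = 51.2600
  k=1: S(1,0) = 53.8611; S(1,1) = 48.7845
  k=2: S(2,0) = 56.5942; S(2,1) = 51.2600; S(2,2) = 46.4286
Terminal payoffs V(N, i) = max(S_T - K, 0):
  V(2,0) = 11.414153; V(2,1) = 6.080000; V(2,2) = 1.248606
Backward induction: V(k, i) = exp(-r*dt) * [p * V(k+1, i) + (1-p) * V(k+1, i+1)].
  V(1,0) = exp(-r*dt) * [p*11.414153 + (1-p)*6.080000] = 8.962577
  V(1,1) = exp(-r*dt) * [p*6.080000 + (1-p)*1.248606] = 3.886024
  V(0,0) = exp(-r*dt) * [p*8.962577 + (1-p)*3.886024] = 6.641235

Answer: Price = V(0,0) = 6.6412


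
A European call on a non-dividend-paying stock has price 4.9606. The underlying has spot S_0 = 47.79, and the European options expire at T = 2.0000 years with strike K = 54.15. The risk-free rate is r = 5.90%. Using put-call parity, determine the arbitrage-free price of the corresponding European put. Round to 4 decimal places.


Answer: Put price = 5.2935

Derivation:
Put-call parity: C - P = S_0 * exp(-qT) - K * exp(-rT).
S_0 * exp(-qT) = 47.7900 * 1.00000000 = 47.79000000
K * exp(-rT) = 54.1500 * 0.88869605 = 48.12289125
P = C - S*exp(-qT) + K*exp(-rT)
P = 4.9606 - 47.79000000 + 48.12289125 = 5.2935


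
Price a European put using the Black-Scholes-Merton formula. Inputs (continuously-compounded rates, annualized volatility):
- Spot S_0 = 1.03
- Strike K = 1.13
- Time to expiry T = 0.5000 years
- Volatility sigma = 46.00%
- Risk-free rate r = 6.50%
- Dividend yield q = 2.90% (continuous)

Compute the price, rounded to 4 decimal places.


Answer: Price = 0.1791

Derivation:
d1 = (ln(S/K) + (r - q + 0.5*sigma^2) * T) / (sigma * sqrt(T)) = -0.06689485
d2 = d1 - sigma * sqrt(T) = -0.39216397
exp(-rT) = 0.96802245; exp(-qT) = 0.98560462
P = K * exp(-rT) * N(-d2) - S_0 * exp(-qT) * N(-d1)
N(-d1) = 0.52666730; N(-d2) = 0.65253147
P = 1.1300 * 0.96802245 * 0.65253147 - 1.0300 * 0.98560462 * 0.52666730 = 0.1791


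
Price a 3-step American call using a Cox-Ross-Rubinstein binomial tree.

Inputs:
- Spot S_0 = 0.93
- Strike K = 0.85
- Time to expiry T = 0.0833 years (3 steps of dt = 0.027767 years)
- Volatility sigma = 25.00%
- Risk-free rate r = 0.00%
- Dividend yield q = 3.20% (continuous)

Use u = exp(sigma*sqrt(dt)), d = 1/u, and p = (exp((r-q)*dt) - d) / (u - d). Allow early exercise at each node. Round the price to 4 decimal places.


dt = T/N = 0.027767
u = exp(sigma*sqrt(dt)) = 1.042538; d = 1/u = 0.959197
p = (exp((r-q)*dt) - d) / (u - d) = 0.478930
Discount per step: exp(-r*dt) = 1.000000
Stock lattice S(k, i) with i counting down-moves:
  k=0: S(0,0) = 0.9300
  k=1: S(1,0) = 0.9696; S(1,1) = 0.8921
  k=2: S(2,0) = 1.0108; S(2,1) = 0.9300; S(2,2) = 0.8557
  k=3: S(3,0) = 1.0538; S(3,1) = 0.9696; S(3,2) = 0.8921; S(3,3) = 0.8207
Terminal payoffs V(N, i) = max(S_T - K, 0):
  V(3,0) = 0.203802; V(3,1) = 0.119561; V(3,2) = 0.042054; V(3,3) = 0.000000
Backward induction: V(k, i) = exp(-r*dt) * [p * V(k+1, i) + (1-p) * V(k+1, i+1)]; then take max(V_cont, immediate exercise) for American.
  V(2,0) = exp(-r*dt) * [p*0.203802 + (1-p)*0.119561] = 0.159906; exercise = 0.160804; V(2,0) = max -> 0.160804
  V(2,1) = exp(-r*dt) * [p*0.119561 + (1-p)*0.042054] = 0.079174; exercise = 0.080000; V(2,1) = max -> 0.080000
  V(2,2) = exp(-r*dt) * [p*0.042054 + (1-p)*0.000000] = 0.020141; exercise = 0.005656; V(2,2) = max -> 0.020141
  V(1,0) = exp(-r*dt) * [p*0.160804 + (1-p)*0.080000] = 0.118699; exercise = 0.119561; V(1,0) = max -> 0.119561
  V(1,1) = exp(-r*dt) * [p*0.080000 + (1-p)*0.020141] = 0.048809; exercise = 0.042054; V(1,1) = max -> 0.048809
  V(0,0) = exp(-r*dt) * [p*0.119561 + (1-p)*0.048809] = 0.082694; exercise = 0.080000; V(0,0) = max -> 0.082694

Answer: Price = V(0,0) = 0.0827


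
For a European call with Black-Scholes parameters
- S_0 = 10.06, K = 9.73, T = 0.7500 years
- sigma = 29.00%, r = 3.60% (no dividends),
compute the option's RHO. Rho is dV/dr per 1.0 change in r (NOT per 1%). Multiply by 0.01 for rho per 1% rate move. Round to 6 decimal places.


Answer: Rho = 3.875972

Derivation:
d1 = 0.3658838615; d2 = 0.1147364944
phi(d1) = 0.3731129712; exp(-qT) = 1.0000000000; exp(-rT) = 0.9733612415
N(d2) = 0.5456730067
Rho = K*T*exp(-rT)*N(d2) = 9.7300 * 0.7500 * 0.9733612415 * 0.5456730067 = 3.875972


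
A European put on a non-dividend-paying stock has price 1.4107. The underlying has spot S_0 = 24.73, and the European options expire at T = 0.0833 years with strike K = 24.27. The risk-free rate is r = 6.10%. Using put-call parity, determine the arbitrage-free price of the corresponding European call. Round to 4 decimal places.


Answer: Call price = 1.9937

Derivation:
Put-call parity: C - P = S_0 * exp(-qT) - K * exp(-rT).
S_0 * exp(-qT) = 24.7300 * 1.00000000 = 24.73000000
K * exp(-rT) = 24.2700 * 0.99493159 = 24.14698964
C = P + S*exp(-qT) - K*exp(-rT)
C = 1.4107 + 24.73000000 - 24.14698964 = 1.9937


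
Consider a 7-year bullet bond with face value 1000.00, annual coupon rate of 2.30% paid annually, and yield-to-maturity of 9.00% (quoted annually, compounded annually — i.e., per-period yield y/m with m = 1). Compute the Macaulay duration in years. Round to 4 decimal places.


Answer: Macaulay duration = 6.4162 years

Derivation:
Coupon per period c = face * coupon_rate / m = 23.000000
Periods per year m = 1; per-period yield y/m = 0.090000
Number of cashflows N = 7
Cashflows (t years, CF_t, discount factor 1/(1+y/m)^(m*t), PV):
  t = 1.0000: CF_t = 23.000000, DF = 0.917431, PV = 21.100917
  t = 2.0000: CF_t = 23.000000, DF = 0.841680, PV = 19.358640
  t = 3.0000: CF_t = 23.000000, DF = 0.772183, PV = 17.760220
  t = 4.0000: CF_t = 23.000000, DF = 0.708425, PV = 16.293780
  t = 5.0000: CF_t = 23.000000, DF = 0.649931, PV = 14.948422
  t = 6.0000: CF_t = 23.000000, DF = 0.596267, PV = 13.714149
  t = 7.0000: CF_t = 1023.000000, DF = 0.547034, PV = 559.616032
Price P = sum_t PV_t = 662.792160
Macaulay numerator sum_t t * PV_t:
  t * PV_t at t = 1.0000: 21.100917
  t * PV_t at t = 2.0000: 38.717280
  t * PV_t at t = 3.0000: 53.280660
  t * PV_t at t = 4.0000: 65.175119
  t * PV_t at t = 5.0000: 74.742109
  t * PV_t at t = 6.0000: 82.284891
  t * PV_t at t = 7.0000: 3917.312227
Macaulay duration D = (sum_t t * PV_t) / P = 4252.613205 / 662.792160 = 6.416209


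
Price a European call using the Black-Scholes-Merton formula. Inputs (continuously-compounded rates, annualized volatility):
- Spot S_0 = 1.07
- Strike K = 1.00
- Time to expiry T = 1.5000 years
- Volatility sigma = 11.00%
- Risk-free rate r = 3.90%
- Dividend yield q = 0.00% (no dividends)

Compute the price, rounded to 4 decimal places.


Answer: Price = 0.1395

Derivation:
d1 = (ln(S/K) + (r - q + 0.5*sigma^2) * T) / (sigma * sqrt(T)) = 1.00379829
d2 = d1 - sigma * sqrt(T) = 0.86907635
exp(-rT) = 0.94317824; exp(-qT) = 1.00000000
C = S_0 * exp(-qT) * N(d1) - K * exp(-rT) * N(d2)
N(d1) = 0.84226207; N(d2) = 0.80759731
C = 1.0700 * 1.00000000 * 0.84226207 - 1.0000 * 0.94317824 * 0.80759731 = 0.1395


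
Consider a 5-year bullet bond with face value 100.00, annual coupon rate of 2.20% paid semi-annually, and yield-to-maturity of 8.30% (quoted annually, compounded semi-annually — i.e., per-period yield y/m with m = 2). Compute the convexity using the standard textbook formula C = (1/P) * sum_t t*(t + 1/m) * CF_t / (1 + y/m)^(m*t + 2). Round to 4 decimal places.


Answer: Convexity = 23.4592

Derivation:
Coupon per period c = face * coupon_rate / m = 1.100000
Periods per year m = 2; per-period yield y/m = 0.041500
Number of cashflows N = 10
Cashflows (t years, CF_t, discount factor 1/(1+y/m)^(m*t), PV):
  t = 0.5000: CF_t = 1.100000, DF = 0.960154, PV = 1.056169
  t = 1.0000: CF_t = 1.100000, DF = 0.921895, PV = 1.014084
  t = 1.5000: CF_t = 1.100000, DF = 0.885161, PV = 0.973677
  t = 2.0000: CF_t = 1.100000, DF = 0.849890, PV = 0.934879
  t = 2.5000: CF_t = 1.100000, DF = 0.816025, PV = 0.897628
  t = 3.0000: CF_t = 1.100000, DF = 0.783510, PV = 0.861861
  t = 3.5000: CF_t = 1.100000, DF = 0.752290, PV = 0.827519
  t = 4.0000: CF_t = 1.100000, DF = 0.722314, PV = 0.794545
  t = 4.5000: CF_t = 1.100000, DF = 0.693532, PV = 0.762885
  t = 5.0000: CF_t = 101.100000, DF = 0.665897, PV = 67.322218
Price P = sum_t PV_t = 75.445465
Convexity numerator sum_t t*(t + 1/m) * CF_t / (1+y/m)^(m*t + 2):
  t = 0.5000: term = 0.486838
  t = 1.0000: term = 1.402319
  t = 1.5000: term = 2.692884
  t = 2.0000: term = 4.309303
  t = 2.5000: term = 6.206390
  t = 3.0000: term = 8.342722
  t = 3.5000: term = 10.680393
  t = 4.0000: term = 13.184767
  t = 4.5000: term = 15.824252
  t = 5.0000: term = 1706.760401
Convexity = (1/P) * sum = 1769.890269 / 75.445465 = 23.459200


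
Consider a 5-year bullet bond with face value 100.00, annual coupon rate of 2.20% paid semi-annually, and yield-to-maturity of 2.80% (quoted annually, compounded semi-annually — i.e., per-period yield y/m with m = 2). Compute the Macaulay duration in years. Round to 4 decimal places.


Answer: Macaulay duration = 4.7580 years

Derivation:
Coupon per period c = face * coupon_rate / m = 1.100000
Periods per year m = 2; per-period yield y/m = 0.014000
Number of cashflows N = 10
Cashflows (t years, CF_t, discount factor 1/(1+y/m)^(m*t), PV):
  t = 0.5000: CF_t = 1.100000, DF = 0.986193, PV = 1.084813
  t = 1.0000: CF_t = 1.100000, DF = 0.972577, PV = 1.069835
  t = 1.5000: CF_t = 1.100000, DF = 0.959149, PV = 1.055064
  t = 2.0000: CF_t = 1.100000, DF = 0.945906, PV = 1.040497
  t = 2.5000: CF_t = 1.100000, DF = 0.932847, PV = 1.026131
  t = 3.0000: CF_t = 1.100000, DF = 0.919967, PV = 1.011964
  t = 3.5000: CF_t = 1.100000, DF = 0.907265, PV = 0.997992
  t = 4.0000: CF_t = 1.100000, DF = 0.894739, PV = 0.984213
  t = 4.5000: CF_t = 1.100000, DF = 0.882386, PV = 0.970624
  t = 5.0000: CF_t = 101.100000, DF = 0.870203, PV = 87.977498
Price P = sum_t PV_t = 97.218630
Macaulay numerator sum_t t * PV_t:
  t * PV_t at t = 0.5000: 0.542406
  t * PV_t at t = 1.0000: 1.069835
  t * PV_t at t = 1.5000: 1.582596
  t * PV_t at t = 2.0000: 2.080994
  t * PV_t at t = 2.5000: 2.565328
  t * PV_t at t = 3.0000: 3.035891
  t * PV_t at t = 3.5000: 3.492972
  t * PV_t at t = 4.0000: 3.936852
  t * PV_t at t = 4.5000: 4.367809
  t * PV_t at t = 5.0000: 439.887489
Macaulay duration D = (sum_t t * PV_t) / P = 462.562171 / 97.218630 = 4.757958


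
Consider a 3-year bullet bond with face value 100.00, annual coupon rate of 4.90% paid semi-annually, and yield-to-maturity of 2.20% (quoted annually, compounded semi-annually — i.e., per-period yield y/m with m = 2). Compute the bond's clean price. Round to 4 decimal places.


Answer: Price = 107.7971

Derivation:
Coupon per period c = face * coupon_rate / m = 2.450000
Periods per year m = 2; per-period yield y/m = 0.011000
Number of cashflows N = 6
Cashflows (t years, CF_t, discount factor 1/(1+y/m)^(m*t), PV):
  t = 0.5000: CF_t = 2.450000, DF = 0.989120, PV = 2.423343
  t = 1.0000: CF_t = 2.450000, DF = 0.978358, PV = 2.396976
  t = 1.5000: CF_t = 2.450000, DF = 0.967713, PV = 2.370897
  t = 2.0000: CF_t = 2.450000, DF = 0.957184, PV = 2.345101
  t = 2.5000: CF_t = 2.450000, DF = 0.946769, PV = 2.319585
  t = 3.0000: CF_t = 102.450000, DF = 0.936468, PV = 95.941174
Price P = sum_t PV_t = 107.797076


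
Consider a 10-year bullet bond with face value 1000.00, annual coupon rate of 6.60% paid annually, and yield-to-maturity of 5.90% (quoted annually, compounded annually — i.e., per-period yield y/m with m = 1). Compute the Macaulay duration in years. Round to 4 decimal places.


Answer: Macaulay duration = 7.6935 years

Derivation:
Coupon per period c = face * coupon_rate / m = 66.000000
Periods per year m = 1; per-period yield y/m = 0.059000
Number of cashflows N = 10
Cashflows (t years, CF_t, discount factor 1/(1+y/m)^(m*t), PV):
  t = 1.0000: CF_t = 66.000000, DF = 0.944287, PV = 62.322946
  t = 2.0000: CF_t = 66.000000, DF = 0.891678, PV = 58.850752
  t = 3.0000: CF_t = 66.000000, DF = 0.842000, PV = 55.572004
  t = 4.0000: CF_t = 66.000000, DF = 0.795090, PV = 52.475924
  t = 5.0000: CF_t = 66.000000, DF = 0.750793, PV = 49.552336
  t = 6.0000: CF_t = 66.000000, DF = 0.708964, PV = 46.791630
  t = 7.0000: CF_t = 66.000000, DF = 0.669466, PV = 44.184731
  t = 8.0000: CF_t = 66.000000, DF = 0.632168, PV = 41.723070
  t = 9.0000: CF_t = 66.000000, DF = 0.596948, PV = 39.398555
  t = 10.0000: CF_t = 1066.000000, DF = 0.563690, PV = 600.893635
Price P = sum_t PV_t = 1051.765583
Macaulay numerator sum_t t * PV_t:
  t * PV_t at t = 1.0000: 62.322946
  t * PV_t at t = 2.0000: 117.701504
  t * PV_t at t = 3.0000: 166.716011
  t * PV_t at t = 4.0000: 209.903696
  t * PV_t at t = 5.0000: 247.761681
  t * PV_t at t = 6.0000: 280.749780
  t * PV_t at t = 7.0000: 309.293117
  t * PV_t at t = 8.0000: 333.784559
  t * PV_t at t = 9.0000: 354.586996
  t * PV_t at t = 10.0000: 6008.936348
Macaulay duration D = (sum_t t * PV_t) / P = 8091.756638 / 1051.765583 = 7.693498


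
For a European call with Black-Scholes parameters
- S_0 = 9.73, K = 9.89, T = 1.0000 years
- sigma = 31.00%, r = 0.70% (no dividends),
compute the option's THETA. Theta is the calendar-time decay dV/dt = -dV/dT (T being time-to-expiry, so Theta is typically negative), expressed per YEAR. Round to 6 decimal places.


d1 = 0.1249669373; d2 = -0.1850330627
phi(d1) = 0.3958393227; exp(-qT) = 1.0000000000; exp(-rT) = 0.9930244429
Theta = -S*exp(-qT)*phi(d1)*sigma/(2*sqrt(T)) - r*K*exp(-rT)*N(d2) + q*S*exp(-qT)*N(d1)
N(d1) = 0.5497251373; N(d2) = 0.4266015515; sqrt(T) = 1.0000000000
Term 1 = -9.7300 * 1.0000000000 * 0.3958393227 * 0.3100 / (2 * 1.0000000000) = -0.5969850745
Term 2 = -0.0070 * 9.8900 * 0.9930244429 * 0.4266015515 = -0.0293276119
Term 3 = 0 (no dividend yield, q = 0)
Theta = -0.5969850745 + (-0.0293276119) + (0.0000000000) = -0.626313

Answer: Theta = -0.626313


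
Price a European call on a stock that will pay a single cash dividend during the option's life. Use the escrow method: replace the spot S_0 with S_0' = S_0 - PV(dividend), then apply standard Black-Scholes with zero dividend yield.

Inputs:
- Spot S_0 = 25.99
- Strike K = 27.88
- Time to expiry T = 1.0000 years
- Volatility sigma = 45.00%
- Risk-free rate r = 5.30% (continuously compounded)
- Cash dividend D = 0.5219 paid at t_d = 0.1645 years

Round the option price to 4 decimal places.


PV(D) = D * exp(-r * t_d) = 0.5219 * 0.99131940 = 0.51736959
S_0' = S_0 - PV(D) = 25.9900 - 0.51736959 = 25.47263041
d1 = (ln(S_0'/K) + (r + sigma^2/2)*T) / (sigma*sqrt(T)) = 0.14209994
d2 = d1 - sigma*sqrt(T) = -0.30790006
exp(-rT) = 0.94838001
N(d1) = 0.55649947; N(d2) = 0.37907919
C = S_0' * N(d1) - K * exp(-rT) * N(d2) = 25.47263041 * 0.55649947 - 27.8800 * 0.94838001 * 0.37907919 = 4.1523

Answer: Price = 4.1523


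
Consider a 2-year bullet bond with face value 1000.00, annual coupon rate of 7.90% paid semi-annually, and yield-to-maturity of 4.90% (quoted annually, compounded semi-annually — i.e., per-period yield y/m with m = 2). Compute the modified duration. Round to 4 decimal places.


Coupon per period c = face * coupon_rate / m = 39.500000
Periods per year m = 2; per-period yield y/m = 0.024500
Number of cashflows N = 4
Cashflows (t years, CF_t, discount factor 1/(1+y/m)^(m*t), PV):
  t = 0.5000: CF_t = 39.500000, DF = 0.976086, PV = 38.555393
  t = 1.0000: CF_t = 39.500000, DF = 0.952744, PV = 37.633375
  t = 1.5000: CF_t = 39.500000, DF = 0.929960, PV = 36.733407
  t = 2.0000: CF_t = 1039.500000, DF = 0.907721, PV = 943.575471
Price P = sum_t PV_t = 1056.497646
First compute Macaulay numerator sum_t t * PV_t:
  t * PV_t at t = 0.5000: 19.277696
  t * PV_t at t = 1.0000: 37.633375
  t * PV_t at t = 1.5000: 55.100110
  t * PV_t at t = 2.0000: 1887.150943
Macaulay duration D = 1999.162125 / 1056.497646 = 1.892254
Modified duration = D / (1 + y/m) = 1.892254 / (1 + 0.024500) = 1.847003

Answer: Modified duration = 1.8470


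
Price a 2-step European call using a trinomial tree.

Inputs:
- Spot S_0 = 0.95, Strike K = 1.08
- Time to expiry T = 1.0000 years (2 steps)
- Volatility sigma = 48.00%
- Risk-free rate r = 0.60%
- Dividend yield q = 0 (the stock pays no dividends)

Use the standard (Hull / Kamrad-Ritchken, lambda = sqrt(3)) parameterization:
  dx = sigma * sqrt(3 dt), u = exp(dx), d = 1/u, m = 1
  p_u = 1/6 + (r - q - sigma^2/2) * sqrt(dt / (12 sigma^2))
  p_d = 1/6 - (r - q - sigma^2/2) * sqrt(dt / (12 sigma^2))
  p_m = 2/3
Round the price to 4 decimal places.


dt = T/N = 0.500000; dx = sigma*sqrt(3*dt) = 0.587878
u = exp(dx) = 1.800164; d = 1/u = 0.555505
p_u = 0.120228, p_m = 0.666667, p_d = 0.213105
Discount per step: exp(-r*dt) = 0.997004
Stock lattice S(k, j) with j the centered position index:
  k=0: S(0,+0) = 0.9500
  k=1: S(1,-1) = 0.5277; S(1,+0) = 0.9500; S(1,+1) = 1.7102
  k=2: S(2,-2) = 0.2932; S(2,-1) = 0.5277; S(2,+0) = 0.9500; S(2,+1) = 1.7102; S(2,+2) = 3.0786
Terminal payoffs V(N, j) = max(S_T - K, 0):
  V(2,-2) = 0.000000; V(2,-1) = 0.000000; V(2,+0) = 0.000000; V(2,+1) = 0.630155; V(2,+2) = 1.998559
Backward induction: V(k, j) = exp(-r*dt) * [p_u * V(k+1, j+1) + p_m * V(k+1, j) + p_d * V(k+1, j-1)]
  V(1,-1) = exp(-r*dt) * [p_u*0.000000 + p_m*0.000000 + p_d*0.000000] = 0.000000
  V(1,+0) = exp(-r*dt) * [p_u*0.630155 + p_m*0.000000 + p_d*0.000000] = 0.075536
  V(1,+1) = exp(-r*dt) * [p_u*1.998559 + p_m*0.630155 + p_d*0.000000] = 0.658409
  V(0,+0) = exp(-r*dt) * [p_u*0.658409 + p_m*0.075536 + p_d*0.000000] = 0.129129

Answer: Price = V(0,0) = 0.1291


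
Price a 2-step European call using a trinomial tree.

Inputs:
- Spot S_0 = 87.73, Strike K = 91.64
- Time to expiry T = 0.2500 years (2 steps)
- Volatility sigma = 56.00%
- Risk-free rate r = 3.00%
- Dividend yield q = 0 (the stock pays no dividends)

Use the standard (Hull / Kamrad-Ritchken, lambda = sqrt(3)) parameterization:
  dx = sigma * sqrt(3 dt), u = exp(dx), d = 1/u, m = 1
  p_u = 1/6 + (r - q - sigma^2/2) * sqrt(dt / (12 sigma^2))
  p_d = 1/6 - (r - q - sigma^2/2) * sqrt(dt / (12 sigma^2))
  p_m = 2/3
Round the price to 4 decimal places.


Answer: Price = V(0,0) = 7.7635

Derivation:
dt = T/N = 0.125000; dx = sigma*sqrt(3*dt) = 0.342929
u = exp(dx) = 1.409068; d = 1/u = 0.709689
p_u = 0.143557, p_m = 0.666667, p_d = 0.189776
Discount per step: exp(-r*dt) = 0.996257
Stock lattice S(k, j) with j the centered position index:
  k=0: S(0,+0) = 87.7300
  k=1: S(1,-1) = 62.2610; S(1,+0) = 87.7300; S(1,+1) = 123.6175
  k=2: S(2,-2) = 44.1859; S(2,-1) = 62.2610; S(2,+0) = 87.7300; S(2,+1) = 123.6175; S(2,+2) = 174.1855
Terminal payoffs V(N, j) = max(S_T - K, 0):
  V(2,-2) = 0.000000; V(2,-1) = 0.000000; V(2,+0) = 0.000000; V(2,+1) = 31.977544; V(2,+2) = 82.545538
Backward induction: V(k, j) = exp(-r*dt) * [p_u * V(k+1, j+1) + p_m * V(k+1, j) + p_d * V(k+1, j-1)]
  V(1,-1) = exp(-r*dt) * [p_u*0.000000 + p_m*0.000000 + p_d*0.000000] = 0.000000
  V(1,+0) = exp(-r*dt) * [p_u*31.977544 + p_m*0.000000 + p_d*0.000000] = 4.573415
  V(1,+1) = exp(-r*dt) * [p_u*82.545538 + p_m*31.977544 + p_d*0.000000] = 33.044196
  V(0,+0) = exp(-r*dt) * [p_u*33.044196 + p_m*4.573415 + p_d*0.000000] = 7.763498


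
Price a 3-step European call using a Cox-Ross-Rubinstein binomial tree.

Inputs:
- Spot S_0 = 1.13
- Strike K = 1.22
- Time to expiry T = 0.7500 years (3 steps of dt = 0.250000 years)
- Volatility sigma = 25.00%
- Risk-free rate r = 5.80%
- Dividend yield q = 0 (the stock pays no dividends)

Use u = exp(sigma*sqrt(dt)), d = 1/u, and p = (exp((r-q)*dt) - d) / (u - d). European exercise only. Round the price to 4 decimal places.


Answer: Price = V(0,0) = 0.0823

Derivation:
dt = T/N = 0.250000
u = exp(sigma*sqrt(dt)) = 1.133148; d = 1/u = 0.882497
p = (exp((r-q)*dt) - d) / (u - d) = 0.527061
Discount per step: exp(-r*dt) = 0.985605
Stock lattice S(k, i) with i counting down-moves:
  k=0: S(0,0) = 1.1300
  k=1: S(1,0) = 1.2805; S(1,1) = 0.9972
  k=2: S(2,0) = 1.4509; S(2,1) = 1.1300; S(2,2) = 0.8800
  k=3: S(3,0) = 1.6441; S(3,1) = 1.2805; S(3,2) = 0.9972; S(3,3) = 0.7766
Terminal payoffs V(N, i) = max(S_T - K, 0):
  V(3,0) = 0.424140; V(3,1) = 0.060458; V(3,2) = 0.000000; V(3,3) = 0.000000
Backward induction: V(k, i) = exp(-r*dt) * [p * V(k+1, i) + (1-p) * V(k+1, i+1)].
  V(2,0) = exp(-r*dt) * [p*0.424140 + (1-p)*0.060458] = 0.248511
  V(2,1) = exp(-r*dt) * [p*0.060458 + (1-p)*0.000000] = 0.031406
  V(2,2) = exp(-r*dt) * [p*0.000000 + (1-p)*0.000000] = 0.000000
  V(1,0) = exp(-r*dt) * [p*0.248511 + (1-p)*0.031406] = 0.143734
  V(1,1) = exp(-r*dt) * [p*0.031406 + (1-p)*0.000000] = 0.016315
  V(0,0) = exp(-r*dt) * [p*0.143734 + (1-p)*0.016315] = 0.082271


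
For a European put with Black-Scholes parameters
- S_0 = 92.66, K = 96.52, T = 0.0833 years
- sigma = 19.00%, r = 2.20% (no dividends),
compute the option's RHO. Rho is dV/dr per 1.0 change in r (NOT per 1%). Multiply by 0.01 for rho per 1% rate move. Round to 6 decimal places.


Answer: Rho = -6.178130

Derivation:
d1 = -0.6834251955; d2 = -0.7382625003
phi(d1) = 0.3158545260; exp(-qT) = 1.0000000000; exp(-rT) = 0.9981690782
N(-d2) = 0.7698225253
Rho = -K*T*exp(-rT)*N(-d2) = -96.5200 * 0.0833 * 0.9981690782 * 0.7698225253 = -6.178130


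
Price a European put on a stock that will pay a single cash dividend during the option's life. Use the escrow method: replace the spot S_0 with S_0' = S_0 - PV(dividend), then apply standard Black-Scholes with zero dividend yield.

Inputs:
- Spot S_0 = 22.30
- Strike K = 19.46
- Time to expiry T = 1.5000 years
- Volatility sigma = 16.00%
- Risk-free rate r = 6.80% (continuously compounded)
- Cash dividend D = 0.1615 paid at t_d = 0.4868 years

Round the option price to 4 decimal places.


PV(D) = D * exp(-r * t_d) = 0.1615 * 0.96743949 = 0.15624148
S_0' = S_0 - PV(D) = 22.3000 - 0.15624148 = 22.14375852
d1 = (ln(S_0'/K) + (r + sigma^2/2)*T) / (sigma*sqrt(T)) = 1.27778958
d2 = d1 - sigma*sqrt(T) = 1.08183040
exp(-rT) = 0.90302955
N(-d1) = 0.10066181; N(-d2) = 0.13966395
P = K * exp(-rT) * N(-d2) - S_0' * N(-d1) = 19.4600 * 0.90302955 * 0.13966395 - 22.14375852 * 0.10066181 = 0.2253

Answer: Price = 0.2253


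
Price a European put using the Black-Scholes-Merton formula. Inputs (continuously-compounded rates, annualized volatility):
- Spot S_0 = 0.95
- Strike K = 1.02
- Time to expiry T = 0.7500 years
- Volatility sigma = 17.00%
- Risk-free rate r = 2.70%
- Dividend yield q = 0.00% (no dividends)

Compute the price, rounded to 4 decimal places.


Answer: Price = 0.0853

Derivation:
d1 = (ln(S/K) + (r - q + 0.5*sigma^2) * T) / (sigma * sqrt(T)) = -0.27175145
d2 = d1 - sigma * sqrt(T) = -0.41897577
exp(-rT) = 0.97995365; exp(-qT) = 1.00000000
P = K * exp(-rT) * N(-d2) - S_0 * exp(-qT) * N(-d1)
N(-d1) = 0.60709343; N(-d2) = 0.66238308
P = 1.0200 * 0.97995365 * 0.66238308 - 0.9500 * 1.00000000 * 0.60709343 = 0.0853


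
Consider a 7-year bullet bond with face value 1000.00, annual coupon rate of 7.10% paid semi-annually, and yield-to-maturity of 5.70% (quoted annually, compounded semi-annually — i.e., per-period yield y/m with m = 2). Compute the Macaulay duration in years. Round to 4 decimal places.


Answer: Macaulay duration = 5.6953 years

Derivation:
Coupon per period c = face * coupon_rate / m = 35.500000
Periods per year m = 2; per-period yield y/m = 0.028500
Number of cashflows N = 14
Cashflows (t years, CF_t, discount factor 1/(1+y/m)^(m*t), PV):
  t = 0.5000: CF_t = 35.500000, DF = 0.972290, PV = 34.516286
  t = 1.0000: CF_t = 35.500000, DF = 0.945347, PV = 33.559831
  t = 1.5000: CF_t = 35.500000, DF = 0.919152, PV = 32.629879
  t = 2.0000: CF_t = 35.500000, DF = 0.893682, PV = 31.725697
  t = 2.5000: CF_t = 35.500000, DF = 0.868917, PV = 30.846570
  t = 3.0000: CF_t = 35.500000, DF = 0.844840, PV = 29.991803
  t = 3.5000: CF_t = 35.500000, DF = 0.821429, PV = 29.160723
  t = 4.0000: CF_t = 35.500000, DF = 0.798667, PV = 28.352671
  t = 4.5000: CF_t = 35.500000, DF = 0.776536, PV = 27.567012
  t = 5.0000: CF_t = 35.500000, DF = 0.755018, PV = 26.803123
  t = 5.5000: CF_t = 35.500000, DF = 0.734096, PV = 26.060401
  t = 6.0000: CF_t = 35.500000, DF = 0.713754, PV = 25.338261
  t = 6.5000: CF_t = 35.500000, DF = 0.693976, PV = 24.636131
  t = 7.0000: CF_t = 1035.500000, DF = 0.674745, PV = 698.698738
Price P = sum_t PV_t = 1079.887124
Macaulay numerator sum_t t * PV_t:
  t * PV_t at t = 0.5000: 17.258143
  t * PV_t at t = 1.0000: 33.559831
  t * PV_t at t = 1.5000: 48.944819
  t * PV_t at t = 2.0000: 63.451394
  t * PV_t at t = 2.5000: 77.116424
  t * PV_t at t = 3.0000: 89.975409
  t * PV_t at t = 3.5000: 102.062529
  t * PV_t at t = 4.0000: 113.410686
  t * PV_t at t = 4.5000: 124.051552
  t * PV_t at t = 5.0000: 134.015613
  t * PV_t at t = 5.5000: 143.332206
  t * PV_t at t = 6.0000: 152.029564
  t * PV_t at t = 6.5000: 160.134851
  t * PV_t at t = 7.0000: 4890.891166
Macaulay duration D = (sum_t t * PV_t) / P = 6150.234187 / 1079.887124 = 5.695257


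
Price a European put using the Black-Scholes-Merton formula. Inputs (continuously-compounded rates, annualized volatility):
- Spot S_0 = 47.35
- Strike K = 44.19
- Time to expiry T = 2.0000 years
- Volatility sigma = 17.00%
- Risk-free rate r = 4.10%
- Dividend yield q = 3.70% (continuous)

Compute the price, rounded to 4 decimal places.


Answer: Price = 2.6258

Derivation:
d1 = (ln(S/K) + (r - q + 0.5*sigma^2) * T) / (sigma * sqrt(T)) = 0.44077002
d2 = d1 - sigma * sqrt(T) = 0.20035372
exp(-rT) = 0.92127196; exp(-qT) = 0.92867169
P = K * exp(-rT) * N(-d2) - S_0 * exp(-qT) * N(-d1)
N(-d1) = 0.32968975; N(-d2) = 0.42060198
P = 44.1900 * 0.92127196 * 0.42060198 - 47.3500 * 0.92867169 * 0.32968975 = 2.6258
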